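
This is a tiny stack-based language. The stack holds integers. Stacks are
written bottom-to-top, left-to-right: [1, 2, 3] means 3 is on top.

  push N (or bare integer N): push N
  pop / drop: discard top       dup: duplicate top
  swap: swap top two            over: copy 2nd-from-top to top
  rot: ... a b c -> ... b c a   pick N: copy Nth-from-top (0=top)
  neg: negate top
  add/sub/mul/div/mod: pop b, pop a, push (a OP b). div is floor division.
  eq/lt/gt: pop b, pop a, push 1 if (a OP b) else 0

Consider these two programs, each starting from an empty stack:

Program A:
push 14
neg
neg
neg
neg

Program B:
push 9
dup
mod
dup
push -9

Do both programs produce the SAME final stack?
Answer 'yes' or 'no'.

Program A trace:
  After 'push 14': [14]
  After 'neg': [-14]
  After 'neg': [14]
  After 'neg': [-14]
  After 'neg': [14]
Program A final stack: [14]

Program B trace:
  After 'push 9': [9]
  After 'dup': [9, 9]
  After 'mod': [0]
  After 'dup': [0, 0]
  After 'push -9': [0, 0, -9]
Program B final stack: [0, 0, -9]
Same: no

Answer: no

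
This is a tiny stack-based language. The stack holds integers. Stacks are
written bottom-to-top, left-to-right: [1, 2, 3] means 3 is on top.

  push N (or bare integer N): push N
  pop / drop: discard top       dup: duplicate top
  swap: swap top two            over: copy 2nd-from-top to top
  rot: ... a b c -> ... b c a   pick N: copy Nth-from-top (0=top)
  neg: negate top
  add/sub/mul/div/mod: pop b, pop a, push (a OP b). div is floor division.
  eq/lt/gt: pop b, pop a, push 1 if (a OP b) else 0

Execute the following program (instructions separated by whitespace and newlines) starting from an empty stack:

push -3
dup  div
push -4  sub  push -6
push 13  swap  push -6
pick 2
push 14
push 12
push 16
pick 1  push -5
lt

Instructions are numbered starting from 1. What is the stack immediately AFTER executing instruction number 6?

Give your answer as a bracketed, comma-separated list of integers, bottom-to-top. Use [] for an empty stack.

Answer: [5, -6]

Derivation:
Step 1 ('push -3'): [-3]
Step 2 ('dup'): [-3, -3]
Step 3 ('div'): [1]
Step 4 ('push -4'): [1, -4]
Step 5 ('sub'): [5]
Step 6 ('push -6'): [5, -6]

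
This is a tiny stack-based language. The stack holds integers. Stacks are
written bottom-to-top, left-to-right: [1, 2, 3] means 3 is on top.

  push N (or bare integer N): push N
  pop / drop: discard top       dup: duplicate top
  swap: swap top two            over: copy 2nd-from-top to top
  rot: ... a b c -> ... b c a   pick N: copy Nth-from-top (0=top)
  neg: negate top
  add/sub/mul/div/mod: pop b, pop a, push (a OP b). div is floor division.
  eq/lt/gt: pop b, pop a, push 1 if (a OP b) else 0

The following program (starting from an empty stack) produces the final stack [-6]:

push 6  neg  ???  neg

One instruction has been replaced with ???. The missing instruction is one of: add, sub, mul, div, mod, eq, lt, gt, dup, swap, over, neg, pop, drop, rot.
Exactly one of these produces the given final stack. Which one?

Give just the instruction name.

Answer: neg

Derivation:
Stack before ???: [-6]
Stack after ???:  [6]
The instruction that transforms [-6] -> [6] is: neg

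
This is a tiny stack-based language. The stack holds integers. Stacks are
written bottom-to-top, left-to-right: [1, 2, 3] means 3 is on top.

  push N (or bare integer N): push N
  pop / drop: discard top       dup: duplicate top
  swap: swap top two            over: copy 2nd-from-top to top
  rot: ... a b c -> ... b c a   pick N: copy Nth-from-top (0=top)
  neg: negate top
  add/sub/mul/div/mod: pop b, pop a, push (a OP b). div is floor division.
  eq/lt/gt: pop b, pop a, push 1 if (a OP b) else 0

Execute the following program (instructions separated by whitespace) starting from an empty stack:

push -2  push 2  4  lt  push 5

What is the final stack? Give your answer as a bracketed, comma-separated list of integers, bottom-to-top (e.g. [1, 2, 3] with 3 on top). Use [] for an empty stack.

After 'push -2': [-2]
After 'push 2': [-2, 2]
After 'push 4': [-2, 2, 4]
After 'lt': [-2, 1]
After 'push 5': [-2, 1, 5]

Answer: [-2, 1, 5]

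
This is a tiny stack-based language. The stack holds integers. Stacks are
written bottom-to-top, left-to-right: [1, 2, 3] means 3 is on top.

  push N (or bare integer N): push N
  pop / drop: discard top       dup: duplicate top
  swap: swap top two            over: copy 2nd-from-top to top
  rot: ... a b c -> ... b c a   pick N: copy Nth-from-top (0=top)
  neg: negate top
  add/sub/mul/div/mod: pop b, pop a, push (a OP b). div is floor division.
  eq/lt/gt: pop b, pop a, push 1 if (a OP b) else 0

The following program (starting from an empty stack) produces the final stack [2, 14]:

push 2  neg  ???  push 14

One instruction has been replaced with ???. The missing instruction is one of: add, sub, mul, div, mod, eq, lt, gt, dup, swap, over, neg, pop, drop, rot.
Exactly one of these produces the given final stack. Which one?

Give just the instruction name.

Stack before ???: [-2]
Stack after ???:  [2]
The instruction that transforms [-2] -> [2] is: neg

Answer: neg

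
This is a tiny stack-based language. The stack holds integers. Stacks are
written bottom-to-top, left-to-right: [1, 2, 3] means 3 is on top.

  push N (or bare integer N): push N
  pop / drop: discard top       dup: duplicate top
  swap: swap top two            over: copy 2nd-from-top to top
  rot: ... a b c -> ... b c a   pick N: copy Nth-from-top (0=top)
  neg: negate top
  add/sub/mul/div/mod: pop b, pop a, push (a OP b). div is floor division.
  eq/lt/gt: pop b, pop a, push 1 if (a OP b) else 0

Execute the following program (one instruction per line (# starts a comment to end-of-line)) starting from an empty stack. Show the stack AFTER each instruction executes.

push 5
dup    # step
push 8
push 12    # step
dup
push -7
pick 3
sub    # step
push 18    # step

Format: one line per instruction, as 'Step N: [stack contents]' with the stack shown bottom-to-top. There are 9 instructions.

Step 1: [5]
Step 2: [5, 5]
Step 3: [5, 5, 8]
Step 4: [5, 5, 8, 12]
Step 5: [5, 5, 8, 12, 12]
Step 6: [5, 5, 8, 12, 12, -7]
Step 7: [5, 5, 8, 12, 12, -7, 8]
Step 8: [5, 5, 8, 12, 12, -15]
Step 9: [5, 5, 8, 12, 12, -15, 18]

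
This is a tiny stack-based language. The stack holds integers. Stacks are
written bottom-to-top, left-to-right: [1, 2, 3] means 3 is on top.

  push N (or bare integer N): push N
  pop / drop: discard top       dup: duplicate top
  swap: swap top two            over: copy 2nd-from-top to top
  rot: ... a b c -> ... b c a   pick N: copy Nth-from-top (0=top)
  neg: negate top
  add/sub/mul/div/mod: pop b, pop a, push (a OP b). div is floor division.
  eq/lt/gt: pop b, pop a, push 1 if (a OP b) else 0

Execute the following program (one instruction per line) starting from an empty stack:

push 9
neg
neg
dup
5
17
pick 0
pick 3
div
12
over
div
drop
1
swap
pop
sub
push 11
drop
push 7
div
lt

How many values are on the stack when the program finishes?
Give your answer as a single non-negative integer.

After 'push 9': stack = [9] (depth 1)
After 'neg': stack = [-9] (depth 1)
After 'neg': stack = [9] (depth 1)
After 'dup': stack = [9, 9] (depth 2)
After 'push 5': stack = [9, 9, 5] (depth 3)
After 'push 17': stack = [9, 9, 5, 17] (depth 4)
After 'pick 0': stack = [9, 9, 5, 17, 17] (depth 5)
After 'pick 3': stack = [9, 9, 5, 17, 17, 9] (depth 6)
After 'div': stack = [9, 9, 5, 17, 1] (depth 5)
After 'push 12': stack = [9, 9, 5, 17, 1, 12] (depth 6)
  ...
After 'drop': stack = [9, 9, 5, 17, 1] (depth 5)
After 'push 1': stack = [9, 9, 5, 17, 1, 1] (depth 6)
After 'swap': stack = [9, 9, 5, 17, 1, 1] (depth 6)
After 'pop': stack = [9, 9, 5, 17, 1] (depth 5)
After 'sub': stack = [9, 9, 5, 16] (depth 4)
After 'push 11': stack = [9, 9, 5, 16, 11] (depth 5)
After 'drop': stack = [9, 9, 5, 16] (depth 4)
After 'push 7': stack = [9, 9, 5, 16, 7] (depth 5)
After 'div': stack = [9, 9, 5, 2] (depth 4)
After 'lt': stack = [9, 9, 0] (depth 3)

Answer: 3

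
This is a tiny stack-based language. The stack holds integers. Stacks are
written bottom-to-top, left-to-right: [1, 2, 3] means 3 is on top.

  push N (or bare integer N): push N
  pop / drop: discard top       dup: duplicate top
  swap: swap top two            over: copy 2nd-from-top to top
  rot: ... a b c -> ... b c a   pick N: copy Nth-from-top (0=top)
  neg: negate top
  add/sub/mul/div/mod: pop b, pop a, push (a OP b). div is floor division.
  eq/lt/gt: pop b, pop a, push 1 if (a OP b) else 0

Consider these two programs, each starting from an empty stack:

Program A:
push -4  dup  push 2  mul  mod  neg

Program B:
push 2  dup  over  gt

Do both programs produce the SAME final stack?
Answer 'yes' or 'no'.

Answer: no

Derivation:
Program A trace:
  After 'push -4': [-4]
  After 'dup': [-4, -4]
  After 'push 2': [-4, -4, 2]
  After 'mul': [-4, -8]
  After 'mod': [-4]
  After 'neg': [4]
Program A final stack: [4]

Program B trace:
  After 'push 2': [2]
  After 'dup': [2, 2]
  After 'over': [2, 2, 2]
  After 'gt': [2, 0]
Program B final stack: [2, 0]
Same: no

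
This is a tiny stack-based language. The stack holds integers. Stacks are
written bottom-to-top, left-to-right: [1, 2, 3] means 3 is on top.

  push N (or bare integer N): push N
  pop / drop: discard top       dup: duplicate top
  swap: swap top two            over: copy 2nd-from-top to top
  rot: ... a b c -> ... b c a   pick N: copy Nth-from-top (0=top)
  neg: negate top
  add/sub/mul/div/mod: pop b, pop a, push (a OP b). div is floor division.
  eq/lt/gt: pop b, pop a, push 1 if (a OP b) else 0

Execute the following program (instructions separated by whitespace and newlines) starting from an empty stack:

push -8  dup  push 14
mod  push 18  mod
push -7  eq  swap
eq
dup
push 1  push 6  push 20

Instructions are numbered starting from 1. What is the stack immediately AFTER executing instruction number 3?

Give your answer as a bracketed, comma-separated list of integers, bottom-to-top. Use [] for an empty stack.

Answer: [-8, -8, 14]

Derivation:
Step 1 ('push -8'): [-8]
Step 2 ('dup'): [-8, -8]
Step 3 ('push 14'): [-8, -8, 14]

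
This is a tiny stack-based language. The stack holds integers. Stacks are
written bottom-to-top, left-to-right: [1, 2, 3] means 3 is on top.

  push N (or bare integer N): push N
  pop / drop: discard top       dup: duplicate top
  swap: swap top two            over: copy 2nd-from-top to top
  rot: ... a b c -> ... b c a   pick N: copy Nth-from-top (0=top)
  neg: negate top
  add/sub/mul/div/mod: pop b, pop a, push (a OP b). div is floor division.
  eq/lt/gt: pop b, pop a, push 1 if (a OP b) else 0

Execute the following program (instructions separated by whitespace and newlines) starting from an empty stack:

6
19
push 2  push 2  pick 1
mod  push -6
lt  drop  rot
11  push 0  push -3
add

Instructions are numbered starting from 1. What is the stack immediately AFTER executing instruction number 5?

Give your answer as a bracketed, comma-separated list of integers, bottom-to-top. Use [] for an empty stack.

Answer: [6, 19, 2, 2, 2]

Derivation:
Step 1 ('6'): [6]
Step 2 ('19'): [6, 19]
Step 3 ('push 2'): [6, 19, 2]
Step 4 ('push 2'): [6, 19, 2, 2]
Step 5 ('pick 1'): [6, 19, 2, 2, 2]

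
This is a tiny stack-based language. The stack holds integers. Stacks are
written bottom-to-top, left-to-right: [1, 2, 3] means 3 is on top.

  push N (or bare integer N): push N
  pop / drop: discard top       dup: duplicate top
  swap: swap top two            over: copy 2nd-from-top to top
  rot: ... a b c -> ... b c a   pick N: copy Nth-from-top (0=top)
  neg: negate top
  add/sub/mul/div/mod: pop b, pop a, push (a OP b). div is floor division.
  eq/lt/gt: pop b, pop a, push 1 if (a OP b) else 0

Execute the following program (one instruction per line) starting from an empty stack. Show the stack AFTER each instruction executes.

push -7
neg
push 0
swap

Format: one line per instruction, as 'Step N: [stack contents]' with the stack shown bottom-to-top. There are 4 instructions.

Step 1: [-7]
Step 2: [7]
Step 3: [7, 0]
Step 4: [0, 7]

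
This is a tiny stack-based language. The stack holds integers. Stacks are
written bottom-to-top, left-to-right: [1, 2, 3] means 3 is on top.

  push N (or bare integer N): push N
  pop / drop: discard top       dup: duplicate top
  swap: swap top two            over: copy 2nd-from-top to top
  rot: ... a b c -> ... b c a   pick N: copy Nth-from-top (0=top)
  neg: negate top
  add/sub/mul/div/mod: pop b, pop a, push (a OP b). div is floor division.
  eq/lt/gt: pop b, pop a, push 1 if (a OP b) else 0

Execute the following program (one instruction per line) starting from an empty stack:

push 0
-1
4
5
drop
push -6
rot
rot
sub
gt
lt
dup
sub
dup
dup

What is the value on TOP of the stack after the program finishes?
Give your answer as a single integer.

After 'push 0': [0]
After 'push -1': [0, -1]
After 'push 4': [0, -1, 4]
After 'push 5': [0, -1, 4, 5]
After 'drop': [0, -1, 4]
After 'push -6': [0, -1, 4, -6]
After 'rot': [0, 4, -6, -1]
After 'rot': [0, -6, -1, 4]
After 'sub': [0, -6, -5]
After 'gt': [0, 0]
After 'lt': [0]
After 'dup': [0, 0]
After 'sub': [0]
After 'dup': [0, 0]
After 'dup': [0, 0, 0]

Answer: 0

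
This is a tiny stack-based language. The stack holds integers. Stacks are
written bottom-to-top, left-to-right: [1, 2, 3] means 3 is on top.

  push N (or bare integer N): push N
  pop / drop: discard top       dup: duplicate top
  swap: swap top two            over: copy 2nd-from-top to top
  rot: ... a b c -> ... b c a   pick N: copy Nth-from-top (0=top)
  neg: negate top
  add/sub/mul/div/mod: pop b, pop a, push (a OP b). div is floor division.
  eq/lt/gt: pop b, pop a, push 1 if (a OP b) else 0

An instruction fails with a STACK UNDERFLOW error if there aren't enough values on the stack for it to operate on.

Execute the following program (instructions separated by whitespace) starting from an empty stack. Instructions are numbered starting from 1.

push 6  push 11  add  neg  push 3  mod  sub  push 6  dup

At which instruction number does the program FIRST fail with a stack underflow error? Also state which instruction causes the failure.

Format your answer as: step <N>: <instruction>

Answer: step 7: sub

Derivation:
Step 1 ('push 6'): stack = [6], depth = 1
Step 2 ('push 11'): stack = [6, 11], depth = 2
Step 3 ('add'): stack = [17], depth = 1
Step 4 ('neg'): stack = [-17], depth = 1
Step 5 ('push 3'): stack = [-17, 3], depth = 2
Step 6 ('mod'): stack = [1], depth = 1
Step 7 ('sub'): needs 2 value(s) but depth is 1 — STACK UNDERFLOW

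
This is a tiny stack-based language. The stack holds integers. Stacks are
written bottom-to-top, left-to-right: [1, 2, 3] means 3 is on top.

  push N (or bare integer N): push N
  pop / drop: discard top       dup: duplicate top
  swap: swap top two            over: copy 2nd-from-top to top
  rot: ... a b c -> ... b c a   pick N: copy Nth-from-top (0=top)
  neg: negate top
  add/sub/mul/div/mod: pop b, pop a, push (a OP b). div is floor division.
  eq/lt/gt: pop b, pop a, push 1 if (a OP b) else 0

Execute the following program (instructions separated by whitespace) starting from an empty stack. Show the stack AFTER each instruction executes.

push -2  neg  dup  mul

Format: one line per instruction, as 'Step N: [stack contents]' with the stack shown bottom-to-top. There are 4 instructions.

Step 1: [-2]
Step 2: [2]
Step 3: [2, 2]
Step 4: [4]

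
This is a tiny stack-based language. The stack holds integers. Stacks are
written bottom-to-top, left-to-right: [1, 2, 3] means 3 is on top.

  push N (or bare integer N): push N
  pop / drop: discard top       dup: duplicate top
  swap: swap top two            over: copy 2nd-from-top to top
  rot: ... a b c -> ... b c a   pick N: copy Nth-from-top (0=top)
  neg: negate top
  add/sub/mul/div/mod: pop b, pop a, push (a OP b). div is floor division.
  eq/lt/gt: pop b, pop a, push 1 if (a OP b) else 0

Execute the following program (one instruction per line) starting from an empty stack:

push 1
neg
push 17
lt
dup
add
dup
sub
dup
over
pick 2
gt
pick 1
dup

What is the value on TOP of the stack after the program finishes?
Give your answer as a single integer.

After 'push 1': [1]
After 'neg': [-1]
After 'push 17': [-1, 17]
After 'lt': [1]
After 'dup': [1, 1]
After 'add': [2]
After 'dup': [2, 2]
After 'sub': [0]
After 'dup': [0, 0]
After 'over': [0, 0, 0]
After 'pick 2': [0, 0, 0, 0]
After 'gt': [0, 0, 0]
After 'pick 1': [0, 0, 0, 0]
After 'dup': [0, 0, 0, 0, 0]

Answer: 0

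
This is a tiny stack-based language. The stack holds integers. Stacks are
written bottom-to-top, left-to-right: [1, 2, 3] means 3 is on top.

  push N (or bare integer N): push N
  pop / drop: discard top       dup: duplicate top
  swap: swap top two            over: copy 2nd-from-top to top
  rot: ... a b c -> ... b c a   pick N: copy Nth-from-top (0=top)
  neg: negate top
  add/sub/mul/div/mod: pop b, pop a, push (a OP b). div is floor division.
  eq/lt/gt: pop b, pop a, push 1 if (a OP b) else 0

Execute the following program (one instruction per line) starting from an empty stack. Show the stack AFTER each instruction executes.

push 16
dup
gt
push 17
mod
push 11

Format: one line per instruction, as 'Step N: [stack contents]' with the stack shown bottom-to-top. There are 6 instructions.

Step 1: [16]
Step 2: [16, 16]
Step 3: [0]
Step 4: [0, 17]
Step 5: [0]
Step 6: [0, 11]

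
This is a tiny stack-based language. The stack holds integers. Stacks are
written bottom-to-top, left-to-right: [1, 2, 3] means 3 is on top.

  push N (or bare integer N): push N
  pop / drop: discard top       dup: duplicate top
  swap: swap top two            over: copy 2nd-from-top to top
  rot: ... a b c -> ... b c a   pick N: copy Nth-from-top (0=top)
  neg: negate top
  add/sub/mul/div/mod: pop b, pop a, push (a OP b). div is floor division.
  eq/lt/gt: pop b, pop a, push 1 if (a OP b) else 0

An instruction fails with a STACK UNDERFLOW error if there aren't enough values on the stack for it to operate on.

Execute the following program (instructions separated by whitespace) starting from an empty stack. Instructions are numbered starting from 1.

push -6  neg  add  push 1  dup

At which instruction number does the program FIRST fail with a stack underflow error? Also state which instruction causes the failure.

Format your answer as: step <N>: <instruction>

Step 1 ('push -6'): stack = [-6], depth = 1
Step 2 ('neg'): stack = [6], depth = 1
Step 3 ('add'): needs 2 value(s) but depth is 1 — STACK UNDERFLOW

Answer: step 3: add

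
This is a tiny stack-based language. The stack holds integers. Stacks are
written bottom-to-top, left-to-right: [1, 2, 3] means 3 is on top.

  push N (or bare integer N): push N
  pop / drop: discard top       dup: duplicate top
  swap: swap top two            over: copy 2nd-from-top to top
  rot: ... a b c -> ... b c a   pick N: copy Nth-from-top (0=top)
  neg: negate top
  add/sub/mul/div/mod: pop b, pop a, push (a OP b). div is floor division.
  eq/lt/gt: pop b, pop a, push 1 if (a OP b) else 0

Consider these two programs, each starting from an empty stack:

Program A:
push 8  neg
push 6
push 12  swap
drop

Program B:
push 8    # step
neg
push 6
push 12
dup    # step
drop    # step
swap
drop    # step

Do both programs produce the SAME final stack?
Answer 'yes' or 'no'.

Answer: yes

Derivation:
Program A trace:
  After 'push 8': [8]
  After 'neg': [-8]
  After 'push 6': [-8, 6]
  After 'push 12': [-8, 6, 12]
  After 'swap': [-8, 12, 6]
  After 'drop': [-8, 12]
Program A final stack: [-8, 12]

Program B trace:
  After 'push 8': [8]
  After 'neg': [-8]
  After 'push 6': [-8, 6]
  After 'push 12': [-8, 6, 12]
  After 'dup': [-8, 6, 12, 12]
  After 'drop': [-8, 6, 12]
  After 'swap': [-8, 12, 6]
  After 'drop': [-8, 12]
Program B final stack: [-8, 12]
Same: yes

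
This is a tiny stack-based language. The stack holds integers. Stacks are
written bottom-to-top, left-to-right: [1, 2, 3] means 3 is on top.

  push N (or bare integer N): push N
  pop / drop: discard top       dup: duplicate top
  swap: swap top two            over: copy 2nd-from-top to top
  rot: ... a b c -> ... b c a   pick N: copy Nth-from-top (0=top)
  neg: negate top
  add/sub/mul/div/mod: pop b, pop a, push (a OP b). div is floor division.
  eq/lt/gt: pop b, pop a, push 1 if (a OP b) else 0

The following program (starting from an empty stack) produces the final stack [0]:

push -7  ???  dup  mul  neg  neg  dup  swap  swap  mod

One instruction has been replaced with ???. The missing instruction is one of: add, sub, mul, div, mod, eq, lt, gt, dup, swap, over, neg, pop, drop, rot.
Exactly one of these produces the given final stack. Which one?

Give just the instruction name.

Answer: neg

Derivation:
Stack before ???: [-7]
Stack after ???:  [7]
The instruction that transforms [-7] -> [7] is: neg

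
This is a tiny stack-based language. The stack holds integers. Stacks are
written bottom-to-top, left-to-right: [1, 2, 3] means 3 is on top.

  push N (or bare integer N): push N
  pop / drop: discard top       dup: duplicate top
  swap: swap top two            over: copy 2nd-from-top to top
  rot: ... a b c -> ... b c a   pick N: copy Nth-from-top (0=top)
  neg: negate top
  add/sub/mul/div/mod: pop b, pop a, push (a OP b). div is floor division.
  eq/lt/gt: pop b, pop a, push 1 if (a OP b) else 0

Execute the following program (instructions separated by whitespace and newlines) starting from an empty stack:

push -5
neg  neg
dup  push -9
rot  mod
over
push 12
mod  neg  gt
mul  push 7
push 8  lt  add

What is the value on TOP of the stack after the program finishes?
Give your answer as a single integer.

After 'push -5': [-5]
After 'neg': [5]
After 'neg': [-5]
After 'dup': [-5, -5]
After 'push -9': [-5, -5, -9]
After 'rot': [-5, -9, -5]
After 'mod': [-5, -4]
After 'over': [-5, -4, -5]
After 'push 12': [-5, -4, -5, 12]
After 'mod': [-5, -4, 7]
After 'neg': [-5, -4, -7]
After 'gt': [-5, 1]
After 'mul': [-5]
After 'push 7': [-5, 7]
After 'push 8': [-5, 7, 8]
After 'lt': [-5, 1]
After 'add': [-4]

Answer: -4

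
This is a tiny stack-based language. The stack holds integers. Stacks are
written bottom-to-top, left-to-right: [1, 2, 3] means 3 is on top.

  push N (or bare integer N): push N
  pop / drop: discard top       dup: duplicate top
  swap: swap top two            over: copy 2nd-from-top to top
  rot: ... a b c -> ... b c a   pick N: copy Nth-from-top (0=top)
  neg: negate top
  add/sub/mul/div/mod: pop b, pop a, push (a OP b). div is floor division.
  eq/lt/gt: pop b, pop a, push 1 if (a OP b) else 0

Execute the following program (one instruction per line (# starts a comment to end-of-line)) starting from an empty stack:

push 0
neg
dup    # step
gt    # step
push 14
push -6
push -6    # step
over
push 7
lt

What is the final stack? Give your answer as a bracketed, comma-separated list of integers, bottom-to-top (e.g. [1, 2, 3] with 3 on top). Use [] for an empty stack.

Answer: [0, 14, -6, -6, 1]

Derivation:
After 'push 0': [0]
After 'neg': [0]
After 'dup': [0, 0]
After 'gt': [0]
After 'push 14': [0, 14]
After 'push -6': [0, 14, -6]
After 'push -6': [0, 14, -6, -6]
After 'over': [0, 14, -6, -6, -6]
After 'push 7': [0, 14, -6, -6, -6, 7]
After 'lt': [0, 14, -6, -6, 1]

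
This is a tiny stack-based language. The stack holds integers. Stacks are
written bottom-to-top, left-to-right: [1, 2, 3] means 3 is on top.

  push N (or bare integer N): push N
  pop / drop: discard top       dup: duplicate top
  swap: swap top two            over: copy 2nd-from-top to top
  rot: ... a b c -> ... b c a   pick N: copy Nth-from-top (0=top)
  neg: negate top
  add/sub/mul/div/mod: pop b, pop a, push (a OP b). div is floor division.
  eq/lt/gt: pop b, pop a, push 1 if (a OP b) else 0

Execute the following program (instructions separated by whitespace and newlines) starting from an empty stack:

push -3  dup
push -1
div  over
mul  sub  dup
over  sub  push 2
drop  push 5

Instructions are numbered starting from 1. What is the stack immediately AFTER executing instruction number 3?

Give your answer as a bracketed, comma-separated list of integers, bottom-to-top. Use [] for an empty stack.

Answer: [-3, -3, -1]

Derivation:
Step 1 ('push -3'): [-3]
Step 2 ('dup'): [-3, -3]
Step 3 ('push -1'): [-3, -3, -1]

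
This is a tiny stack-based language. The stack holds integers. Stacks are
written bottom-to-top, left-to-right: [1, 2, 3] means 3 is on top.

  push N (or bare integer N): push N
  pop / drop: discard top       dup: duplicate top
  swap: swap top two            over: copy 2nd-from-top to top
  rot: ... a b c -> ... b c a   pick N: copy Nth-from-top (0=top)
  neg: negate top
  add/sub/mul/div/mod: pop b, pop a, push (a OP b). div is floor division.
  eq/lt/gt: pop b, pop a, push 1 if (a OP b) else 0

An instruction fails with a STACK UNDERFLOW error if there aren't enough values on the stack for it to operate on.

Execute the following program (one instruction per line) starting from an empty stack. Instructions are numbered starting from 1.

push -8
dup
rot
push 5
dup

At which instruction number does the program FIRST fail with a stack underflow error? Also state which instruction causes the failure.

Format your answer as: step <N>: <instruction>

Step 1 ('push -8'): stack = [-8], depth = 1
Step 2 ('dup'): stack = [-8, -8], depth = 2
Step 3 ('rot'): needs 3 value(s) but depth is 2 — STACK UNDERFLOW

Answer: step 3: rot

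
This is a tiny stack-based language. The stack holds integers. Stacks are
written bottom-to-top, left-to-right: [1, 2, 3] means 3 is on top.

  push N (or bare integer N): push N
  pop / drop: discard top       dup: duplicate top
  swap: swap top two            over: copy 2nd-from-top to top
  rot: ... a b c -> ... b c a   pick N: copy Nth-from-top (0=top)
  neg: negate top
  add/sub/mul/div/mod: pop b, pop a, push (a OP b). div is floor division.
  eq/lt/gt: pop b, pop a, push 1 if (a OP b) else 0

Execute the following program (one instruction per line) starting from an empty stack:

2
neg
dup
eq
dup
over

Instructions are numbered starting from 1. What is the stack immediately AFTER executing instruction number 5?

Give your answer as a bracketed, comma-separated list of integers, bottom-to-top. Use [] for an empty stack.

Step 1 ('2'): [2]
Step 2 ('neg'): [-2]
Step 3 ('dup'): [-2, -2]
Step 4 ('eq'): [1]
Step 5 ('dup'): [1, 1]

Answer: [1, 1]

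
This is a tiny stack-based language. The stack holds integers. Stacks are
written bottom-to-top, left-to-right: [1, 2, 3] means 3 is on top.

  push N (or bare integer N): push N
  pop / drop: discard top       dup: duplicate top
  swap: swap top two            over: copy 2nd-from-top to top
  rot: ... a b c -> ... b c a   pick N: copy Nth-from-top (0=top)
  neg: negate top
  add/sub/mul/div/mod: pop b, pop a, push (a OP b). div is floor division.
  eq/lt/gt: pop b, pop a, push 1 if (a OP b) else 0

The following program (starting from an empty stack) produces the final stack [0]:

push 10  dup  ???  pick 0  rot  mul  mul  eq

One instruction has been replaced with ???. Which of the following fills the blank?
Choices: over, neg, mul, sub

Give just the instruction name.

Stack before ???: [10, 10]
Stack after ???:  [10, 10, 10]
Checking each choice:
  over: MATCH
  neg: stack underflow (need 2, have 1)
  mul: stack underflow (need 3, have 2)
  sub: stack underflow (need 3, have 2)


Answer: over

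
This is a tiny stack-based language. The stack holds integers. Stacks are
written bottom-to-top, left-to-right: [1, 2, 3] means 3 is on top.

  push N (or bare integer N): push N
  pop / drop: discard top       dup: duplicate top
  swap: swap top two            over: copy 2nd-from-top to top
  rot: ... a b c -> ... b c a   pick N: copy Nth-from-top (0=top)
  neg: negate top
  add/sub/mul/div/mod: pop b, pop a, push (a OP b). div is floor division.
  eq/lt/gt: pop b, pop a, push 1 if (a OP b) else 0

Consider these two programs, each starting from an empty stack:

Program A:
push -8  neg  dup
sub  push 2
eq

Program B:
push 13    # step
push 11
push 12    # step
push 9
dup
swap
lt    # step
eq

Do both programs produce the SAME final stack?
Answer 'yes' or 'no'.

Answer: no

Derivation:
Program A trace:
  After 'push -8': [-8]
  After 'neg': [8]
  After 'dup': [8, 8]
  After 'sub': [0]
  After 'push 2': [0, 2]
  After 'eq': [0]
Program A final stack: [0]

Program B trace:
  After 'push 13': [13]
  After 'push 11': [13, 11]
  After 'push 12': [13, 11, 12]
  After 'push 9': [13, 11, 12, 9]
  After 'dup': [13, 11, 12, 9, 9]
  After 'swap': [13, 11, 12, 9, 9]
  After 'lt': [13, 11, 12, 0]
  After 'eq': [13, 11, 0]
Program B final stack: [13, 11, 0]
Same: no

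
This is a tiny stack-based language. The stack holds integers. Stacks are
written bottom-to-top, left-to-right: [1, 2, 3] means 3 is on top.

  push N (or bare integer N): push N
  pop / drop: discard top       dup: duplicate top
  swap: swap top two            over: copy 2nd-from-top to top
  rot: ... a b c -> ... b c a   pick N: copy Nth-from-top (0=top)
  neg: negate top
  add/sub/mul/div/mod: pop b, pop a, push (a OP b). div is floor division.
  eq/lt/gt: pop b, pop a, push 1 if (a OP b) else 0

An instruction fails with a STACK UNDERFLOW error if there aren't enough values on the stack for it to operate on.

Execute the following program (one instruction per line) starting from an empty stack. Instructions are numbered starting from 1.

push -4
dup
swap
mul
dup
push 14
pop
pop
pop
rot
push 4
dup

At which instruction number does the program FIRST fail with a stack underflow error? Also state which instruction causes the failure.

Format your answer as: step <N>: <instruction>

Answer: step 10: rot

Derivation:
Step 1 ('push -4'): stack = [-4], depth = 1
Step 2 ('dup'): stack = [-4, -4], depth = 2
Step 3 ('swap'): stack = [-4, -4], depth = 2
Step 4 ('mul'): stack = [16], depth = 1
Step 5 ('dup'): stack = [16, 16], depth = 2
Step 6 ('push 14'): stack = [16, 16, 14], depth = 3
Step 7 ('pop'): stack = [16, 16], depth = 2
Step 8 ('pop'): stack = [16], depth = 1
Step 9 ('pop'): stack = [], depth = 0
Step 10 ('rot'): needs 3 value(s) but depth is 0 — STACK UNDERFLOW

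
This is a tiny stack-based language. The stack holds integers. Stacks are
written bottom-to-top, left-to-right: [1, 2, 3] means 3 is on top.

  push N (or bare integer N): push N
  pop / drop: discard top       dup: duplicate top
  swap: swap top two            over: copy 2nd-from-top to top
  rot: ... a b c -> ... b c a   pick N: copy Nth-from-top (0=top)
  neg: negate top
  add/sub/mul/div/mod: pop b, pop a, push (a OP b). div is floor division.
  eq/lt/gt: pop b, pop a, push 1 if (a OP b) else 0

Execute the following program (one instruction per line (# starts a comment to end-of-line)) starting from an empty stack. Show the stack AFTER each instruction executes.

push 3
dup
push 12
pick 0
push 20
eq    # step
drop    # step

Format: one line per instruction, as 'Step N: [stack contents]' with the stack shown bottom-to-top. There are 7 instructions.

Step 1: [3]
Step 2: [3, 3]
Step 3: [3, 3, 12]
Step 4: [3, 3, 12, 12]
Step 5: [3, 3, 12, 12, 20]
Step 6: [3, 3, 12, 0]
Step 7: [3, 3, 12]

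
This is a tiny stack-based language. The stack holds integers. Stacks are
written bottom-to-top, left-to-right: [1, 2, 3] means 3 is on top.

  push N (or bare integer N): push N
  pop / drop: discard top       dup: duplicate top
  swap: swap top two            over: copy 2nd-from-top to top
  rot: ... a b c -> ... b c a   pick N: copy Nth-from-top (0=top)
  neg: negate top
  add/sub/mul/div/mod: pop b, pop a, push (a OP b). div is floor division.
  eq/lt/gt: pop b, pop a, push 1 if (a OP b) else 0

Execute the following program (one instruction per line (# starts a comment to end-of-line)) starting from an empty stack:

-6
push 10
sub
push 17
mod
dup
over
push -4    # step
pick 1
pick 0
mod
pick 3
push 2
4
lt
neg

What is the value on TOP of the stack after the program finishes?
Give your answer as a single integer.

After 'push -6': [-6]
After 'push 10': [-6, 10]
After 'sub': [-16]
After 'push 17': [-16, 17]
After 'mod': [1]
After 'dup': [1, 1]
After 'over': [1, 1, 1]
After 'push -4': [1, 1, 1, -4]
After 'pick 1': [1, 1, 1, -4, 1]
After 'pick 0': [1, 1, 1, -4, 1, 1]
After 'mod': [1, 1, 1, -4, 0]
After 'pick 3': [1, 1, 1, -4, 0, 1]
After 'push 2': [1, 1, 1, -4, 0, 1, 2]
After 'push 4': [1, 1, 1, -4, 0, 1, 2, 4]
After 'lt': [1, 1, 1, -4, 0, 1, 1]
After 'neg': [1, 1, 1, -4, 0, 1, -1]

Answer: -1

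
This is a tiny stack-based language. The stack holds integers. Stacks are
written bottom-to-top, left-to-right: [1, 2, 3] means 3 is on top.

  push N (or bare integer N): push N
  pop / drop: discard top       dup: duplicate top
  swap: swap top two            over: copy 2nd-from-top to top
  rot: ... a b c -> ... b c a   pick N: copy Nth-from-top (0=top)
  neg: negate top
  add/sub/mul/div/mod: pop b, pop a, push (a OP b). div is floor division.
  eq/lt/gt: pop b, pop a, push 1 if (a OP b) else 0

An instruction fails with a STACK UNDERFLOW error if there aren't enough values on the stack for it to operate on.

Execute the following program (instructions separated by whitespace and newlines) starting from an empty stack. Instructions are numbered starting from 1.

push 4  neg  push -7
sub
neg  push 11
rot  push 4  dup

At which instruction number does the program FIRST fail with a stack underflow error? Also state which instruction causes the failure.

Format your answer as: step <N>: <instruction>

Step 1 ('push 4'): stack = [4], depth = 1
Step 2 ('neg'): stack = [-4], depth = 1
Step 3 ('push -7'): stack = [-4, -7], depth = 2
Step 4 ('sub'): stack = [3], depth = 1
Step 5 ('neg'): stack = [-3], depth = 1
Step 6 ('push 11'): stack = [-3, 11], depth = 2
Step 7 ('rot'): needs 3 value(s) but depth is 2 — STACK UNDERFLOW

Answer: step 7: rot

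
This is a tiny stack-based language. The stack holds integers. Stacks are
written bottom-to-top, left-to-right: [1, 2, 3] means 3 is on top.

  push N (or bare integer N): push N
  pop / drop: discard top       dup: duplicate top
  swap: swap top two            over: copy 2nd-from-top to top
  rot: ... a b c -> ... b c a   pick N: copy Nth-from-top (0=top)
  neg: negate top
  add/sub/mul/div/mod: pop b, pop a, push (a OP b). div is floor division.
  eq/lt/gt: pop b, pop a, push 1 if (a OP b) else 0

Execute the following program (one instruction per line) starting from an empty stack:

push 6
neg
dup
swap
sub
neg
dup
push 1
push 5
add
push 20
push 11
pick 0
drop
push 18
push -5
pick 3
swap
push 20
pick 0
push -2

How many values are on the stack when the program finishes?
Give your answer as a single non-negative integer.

Answer: 11

Derivation:
After 'push 6': stack = [6] (depth 1)
After 'neg': stack = [-6] (depth 1)
After 'dup': stack = [-6, -6] (depth 2)
After 'swap': stack = [-6, -6] (depth 2)
After 'sub': stack = [0] (depth 1)
After 'neg': stack = [0] (depth 1)
After 'dup': stack = [0, 0] (depth 2)
After 'push 1': stack = [0, 0, 1] (depth 3)
After 'push 5': stack = [0, 0, 1, 5] (depth 4)
After 'add': stack = [0, 0, 6] (depth 3)
  ...
After 'push 11': stack = [0, 0, 6, 20, 11] (depth 5)
After 'pick 0': stack = [0, 0, 6, 20, 11, 11] (depth 6)
After 'drop': stack = [0, 0, 6, 20, 11] (depth 5)
After 'push 18': stack = [0, 0, 6, 20, 11, 18] (depth 6)
After 'push -5': stack = [0, 0, 6, 20, 11, 18, -5] (depth 7)
After 'pick 3': stack = [0, 0, 6, 20, 11, 18, -5, 20] (depth 8)
After 'swap': stack = [0, 0, 6, 20, 11, 18, 20, -5] (depth 8)
After 'push 20': stack = [0, 0, 6, 20, 11, 18, 20, -5, 20] (depth 9)
After 'pick 0': stack = [0, 0, 6, 20, 11, 18, 20, -5, 20, 20] (depth 10)
After 'push -2': stack = [0, 0, 6, 20, 11, 18, 20, -5, 20, 20, -2] (depth 11)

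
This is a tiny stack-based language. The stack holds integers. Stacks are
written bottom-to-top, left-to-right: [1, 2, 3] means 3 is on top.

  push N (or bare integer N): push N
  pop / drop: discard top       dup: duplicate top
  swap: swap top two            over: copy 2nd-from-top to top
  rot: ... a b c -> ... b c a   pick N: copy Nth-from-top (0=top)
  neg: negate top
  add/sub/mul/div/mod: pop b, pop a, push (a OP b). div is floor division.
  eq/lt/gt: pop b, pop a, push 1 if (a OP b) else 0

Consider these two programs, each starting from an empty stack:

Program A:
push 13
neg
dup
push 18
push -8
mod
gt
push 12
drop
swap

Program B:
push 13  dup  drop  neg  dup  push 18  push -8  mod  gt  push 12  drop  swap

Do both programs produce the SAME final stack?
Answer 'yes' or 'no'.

Program A trace:
  After 'push 13': [13]
  After 'neg': [-13]
  After 'dup': [-13, -13]
  After 'push 18': [-13, -13, 18]
  After 'push -8': [-13, -13, 18, -8]
  After 'mod': [-13, -13, -6]
  After 'gt': [-13, 0]
  After 'push 12': [-13, 0, 12]
  After 'drop': [-13, 0]
  After 'swap': [0, -13]
Program A final stack: [0, -13]

Program B trace:
  After 'push 13': [13]
  After 'dup': [13, 13]
  After 'drop': [13]
  After 'neg': [-13]
  After 'dup': [-13, -13]
  After 'push 18': [-13, -13, 18]
  After 'push -8': [-13, -13, 18, -8]
  After 'mod': [-13, -13, -6]
  After 'gt': [-13, 0]
  After 'push 12': [-13, 0, 12]
  After 'drop': [-13, 0]
  After 'swap': [0, -13]
Program B final stack: [0, -13]
Same: yes

Answer: yes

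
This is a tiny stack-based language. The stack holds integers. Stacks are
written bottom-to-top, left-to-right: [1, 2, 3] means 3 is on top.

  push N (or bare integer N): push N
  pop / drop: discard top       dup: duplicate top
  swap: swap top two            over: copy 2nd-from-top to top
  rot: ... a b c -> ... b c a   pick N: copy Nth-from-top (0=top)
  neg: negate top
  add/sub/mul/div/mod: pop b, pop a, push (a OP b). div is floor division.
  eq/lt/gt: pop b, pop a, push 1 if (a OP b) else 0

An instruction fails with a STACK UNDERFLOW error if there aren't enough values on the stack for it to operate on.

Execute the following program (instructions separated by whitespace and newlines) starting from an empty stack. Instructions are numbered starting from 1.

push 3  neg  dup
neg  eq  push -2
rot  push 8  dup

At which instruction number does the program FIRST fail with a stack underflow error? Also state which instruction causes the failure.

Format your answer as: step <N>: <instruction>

Answer: step 7: rot

Derivation:
Step 1 ('push 3'): stack = [3], depth = 1
Step 2 ('neg'): stack = [-3], depth = 1
Step 3 ('dup'): stack = [-3, -3], depth = 2
Step 4 ('neg'): stack = [-3, 3], depth = 2
Step 5 ('eq'): stack = [0], depth = 1
Step 6 ('push -2'): stack = [0, -2], depth = 2
Step 7 ('rot'): needs 3 value(s) but depth is 2 — STACK UNDERFLOW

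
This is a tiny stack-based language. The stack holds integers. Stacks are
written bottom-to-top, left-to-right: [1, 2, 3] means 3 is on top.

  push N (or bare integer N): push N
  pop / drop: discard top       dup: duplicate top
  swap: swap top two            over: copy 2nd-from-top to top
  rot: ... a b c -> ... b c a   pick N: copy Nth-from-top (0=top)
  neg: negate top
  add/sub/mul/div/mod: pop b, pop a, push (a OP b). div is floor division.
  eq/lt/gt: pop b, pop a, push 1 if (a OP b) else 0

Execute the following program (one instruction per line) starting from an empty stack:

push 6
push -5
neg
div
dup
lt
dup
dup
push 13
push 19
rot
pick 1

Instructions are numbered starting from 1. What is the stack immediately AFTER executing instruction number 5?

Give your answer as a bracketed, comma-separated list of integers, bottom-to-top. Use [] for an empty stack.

Step 1 ('push 6'): [6]
Step 2 ('push -5'): [6, -5]
Step 3 ('neg'): [6, 5]
Step 4 ('div'): [1]
Step 5 ('dup'): [1, 1]

Answer: [1, 1]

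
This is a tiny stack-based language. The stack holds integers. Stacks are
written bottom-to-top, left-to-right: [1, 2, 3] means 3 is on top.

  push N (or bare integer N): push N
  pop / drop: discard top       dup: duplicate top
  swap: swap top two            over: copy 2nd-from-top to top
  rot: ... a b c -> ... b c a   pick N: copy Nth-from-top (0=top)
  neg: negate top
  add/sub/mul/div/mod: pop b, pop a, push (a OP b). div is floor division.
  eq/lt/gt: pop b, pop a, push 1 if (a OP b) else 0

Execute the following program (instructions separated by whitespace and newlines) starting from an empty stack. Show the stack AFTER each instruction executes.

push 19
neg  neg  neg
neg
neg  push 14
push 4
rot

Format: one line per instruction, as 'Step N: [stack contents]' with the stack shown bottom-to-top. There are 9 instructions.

Step 1: [19]
Step 2: [-19]
Step 3: [19]
Step 4: [-19]
Step 5: [19]
Step 6: [-19]
Step 7: [-19, 14]
Step 8: [-19, 14, 4]
Step 9: [14, 4, -19]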